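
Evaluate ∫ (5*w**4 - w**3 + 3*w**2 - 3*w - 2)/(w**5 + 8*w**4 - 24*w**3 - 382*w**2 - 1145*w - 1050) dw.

Factor the denominator: (w - 7)*(w + 2)*(w + 3)*(w + 5)**2.
Partial-fraction decomposition: -2711/(432*(w + 5)) - 1669/(36*(w + 5)**2) + 233/(20*(w + 3)) - 104/(81*(w + 2)) + 5893/(6480*(w - 7)).
Integrate each term; A/(w−a) gives A·log|w−a|; A/(w−a)² gives −A/(w−a).

5893*log(w - 7)/6480 - 104*log(w + 2)/81 + 233*log(w + 3)/20 - 2711*log(w + 5)/432 + 1669/(36*w + 180) + C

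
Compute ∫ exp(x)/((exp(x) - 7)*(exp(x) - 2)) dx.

Let u = e^x, du = e^x dx.
The integral becomes ∫ du/((u-2)(u-7)); decompose into partial fractions.

log(exp(x) - 7)/5 - log(exp(x) - 2)/5 + C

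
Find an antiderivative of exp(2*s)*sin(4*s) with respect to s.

Let I denote the integral. Integrate by parts with u = sin(4*s), dv = exp(2*s) ds, so v = exp(2*s)/2: I = exp(2*s)*sin(4*s)/2 − 2·∫ exp(2*s)*cos(4*s) ds.
Apply parts again with u = cos(4*s), dv = exp(2*s) ds: ∫ exp(2*s)*cos(4*s) ds = exp(2*s)*cos(4*s)/2 + 2·I. Substituting back brings back I: I = exp(2*s)*sin(4*s)/2 - exp(2*s)*cos(4*s) − 4·I.
Solving for I: (1 + 4)·I equals the remaining terms, so I = (1/5)·(exp(2*s)*sin(4*s)/2 - exp(2*s)*cos(4*s)).

exp(2*s)*sin(4*s)/10 - exp(2*s)*cos(4*s)/5 + C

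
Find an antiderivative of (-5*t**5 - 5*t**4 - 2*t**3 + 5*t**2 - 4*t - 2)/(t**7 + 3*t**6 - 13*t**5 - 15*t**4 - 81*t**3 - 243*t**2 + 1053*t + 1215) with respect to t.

Factor the denominator: (t - 3)**2*(t + 1)*(t + 3)*(t + 5)*(t**2 + 9).
Partial-fraction decomposition: -(3239*t + 48201)/(55080*(t**2 + 9)) + 12893/(17408*(t + 5)) - 919/(2592*(t + 3)) + 9/(1280*(t + 1)) - 1027/(3072*(t - 3)) - 1643/(3456*(t - 3)**2).
Integrate each term; A/(t−a) gives A·log|t−a|; the (Bt+D)/(t²+p²) term gives a log and an atan.

-1027*log(t - 3)/3072 + 9*log(t + 1)/1280 - 919*log(t + 3)/2592 + 12893*log(t + 5)/17408 - 3239*log(t**2 + 9)/110160 - 16067*atan(t/3)/55080 + 1643/(3456*t - 10368) + C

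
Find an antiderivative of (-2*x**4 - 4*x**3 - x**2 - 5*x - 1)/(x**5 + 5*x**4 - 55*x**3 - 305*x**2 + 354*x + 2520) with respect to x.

Factor the denominator: (x - 7)*(x - 3)*(x + 4)*(x + 5)*(x + 6).
Partial-fraction decomposition: -1735/(234*(x + 6)) + 751/(96*(x + 5)) - 23/(14*(x + 4)) + 295/(2016*(x - 3)) - 569/(624*(x - 7)).
Integrate each term: A/(x−a) contributes A·log|x−a|.

-569*log(x - 7)/624 + 295*log(x - 3)/2016 - 23*log(x + 4)/14 + 751*log(x + 5)/96 - 1735*log(x + 6)/234 + C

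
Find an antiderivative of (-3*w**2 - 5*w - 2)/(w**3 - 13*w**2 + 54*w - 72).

Factor the denominator: (w - 6)*(w - 4)*(w - 3).
Partial-fraction decomposition: -44/(3*(w - 3)) + 35/(w - 4) - 70/(3*(w - 6)).
Integrate each term: A/(w−a) contributes A·log|w−a|.

-70*log(w - 6)/3 + 35*log(w - 4) - 44*log(w - 3)/3 + C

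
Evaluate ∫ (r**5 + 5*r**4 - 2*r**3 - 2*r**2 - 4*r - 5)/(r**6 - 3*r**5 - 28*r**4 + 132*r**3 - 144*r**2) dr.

103*log(r)/1728 + 2123*log(r - 4)/320 - 559*log(r - 3)/81 + 75*log(r - 2)/64 + 917*log(r + 6)/25920 - 5/(144*r) + C

Factor the denominator: r**2*(r - 4)*(r - 3)*(r - 2)*(r + 6).
Partial-fraction decomposition: 917/(25920*(r + 6)) + 75/(64*(r - 2)) - 559/(81*(r - 3)) + 2123/(320*(r - 4)) + 103/(1728*r) + 5/(144*r**2).
Integrate each term; A/(r−a) gives A·log|r−a|; A/(r−a)² gives −A/(r−a).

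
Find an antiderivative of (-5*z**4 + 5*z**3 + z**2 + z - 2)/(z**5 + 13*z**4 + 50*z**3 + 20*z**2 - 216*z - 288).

Factor the denominator: (z - 2)*(z + 2)*(z + 3)*(z + 4)*(z + 6).
Partial-fraction decomposition: -1883/(48*(z + 6)) + 265/(4*(z + 4)) - 536/(15*(z + 3)) + 15/(4*(z + 2)) - 3/(80*(z - 2)).
Integrate each term: A/(z−a) contributes A·log|z−a|.

-3*log(z - 2)/80 + 15*log(z + 2)/4 - 536*log(z + 3)/15 + 265*log(z + 4)/4 - 1883*log(z + 6)/48 + C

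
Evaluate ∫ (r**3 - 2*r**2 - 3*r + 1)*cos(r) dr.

Use integration by parts with u = r**3 - 2*r**2 - 3*r + 1, dv = cos(r) dr, so v = sin(r).
Apply parts 3 times (tabular method): alternate signs, differentiate u down to 0, integrate dv up.

r**3*sin(r) - 2*r**2*sin(r) + 3*r**2*cos(r) - 9*r*sin(r) - 4*r*cos(r) + 5*sin(r) - 9*cos(r) + C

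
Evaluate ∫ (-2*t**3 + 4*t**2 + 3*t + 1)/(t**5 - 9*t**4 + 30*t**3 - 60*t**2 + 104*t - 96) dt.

-51*log(t - 4)/40 + 8*log(t - 3)/13 + 7*log(t - 2)/16 + 231*log(t**2 + 4)/2080 + 197*atan(t/2)/1040 + C

Factor the denominator: (t - 4)*(t - 3)*(t - 2)*(t**2 + 4).
Partial-fraction decomposition: (231*t + 394)/(1040*(t**2 + 4)) + 7/(16*(t - 2)) + 8/(13*(t - 3)) - 51/(40*(t - 4)).
Integrate each term; A/(t−a) gives A·log|t−a|; the (Bt+D)/(t²+p²) term gives a log and an atan.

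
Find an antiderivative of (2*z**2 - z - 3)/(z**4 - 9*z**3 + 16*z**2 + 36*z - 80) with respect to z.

Factor the denominator: (z - 5)*(z - 4)*(z - 2)*(z + 2).
Partial-fraction decomposition: -1/(24*(z + 2)) + 1/(8*(z - 2)) - 25/(12*(z - 4)) + 2/(z - 5).
Integrate each term: A/(z−a) contributes A·log|z−a|.

2*log(z - 5) - 25*log(z - 4)/12 + log(z - 2)/8 - log(z + 2)/24 + C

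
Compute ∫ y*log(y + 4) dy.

Use integration by parts with u = log(y + 4), dv = y dy.
Then du = 1/(y + 4) dy and v = y**2/2.

y**2*log(y + 4)/2 - y**2/4 + 2*y - 8*log(y + 4) + C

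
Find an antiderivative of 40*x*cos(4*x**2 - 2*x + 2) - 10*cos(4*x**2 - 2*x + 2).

5*sin(4*x**2 - 2*x + 2) + C

Let u = 4*x**2 - 2*x + 2, so du = (8*x - 2) dx.
Rewriting, the integral becomes 5·∫ cos(u) du = 5·sin(u).
Substituting back, u = 4*x**2 - 2*x + 2.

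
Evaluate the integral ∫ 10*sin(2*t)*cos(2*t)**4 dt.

-cos(2*t)**5 + C

Let u = cos(2*t), so du = (-2*sin(2*t)) dt.
Rewriting, the integral becomes -5·∫ u^4 du = -5·u^5/5.
Substituting back, u = cos(2*t).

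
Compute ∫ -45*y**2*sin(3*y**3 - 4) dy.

Let u = 3*y**3 - 4, so du = (9*y**2) dy.
Rewriting, the integral becomes -5·∫ sin(u) du = -5·-cos(u).
Substituting back, u = 3*y**3 - 4.

5*cos(3*y**3 - 4) + C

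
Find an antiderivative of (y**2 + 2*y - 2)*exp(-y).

Use integration by parts with u = y**2 + 2*y - 2, dv = exp(-y) dy, so v = -exp(-y).
Apply parts 2 times (tabular method): alternate signs, differentiate u down to 0, integrate dv up.

(-y**2 - 4*y - 2)*exp(-y) + C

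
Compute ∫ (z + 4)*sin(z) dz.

-z*cos(z) + sin(z) - 4*cos(z) + C

Use integration by parts with u = z + 4, dv = sin(z) dz, so v = -cos(z).
Apply parts 1 times (tabular method): alternate signs, differentiate u down to 0, integrate dv up.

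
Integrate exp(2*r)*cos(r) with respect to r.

exp(2*r)*sin(r)/5 + 2*exp(2*r)*cos(r)/5 + C

Let I denote the integral. Integrate by parts with u = cos(r), dv = exp(2*r) dr, so v = exp(2*r)/2: I = exp(2*r)*cos(r)/2 + (1/2)·∫ exp(2*r)*sin(r) dr.
Apply parts again with u = sin(r), dv = exp(2*r) dr: ∫ exp(2*r)*sin(r) dr = exp(2*r)*sin(r)/2 − (1/2)·I. Substituting back brings back I: I = exp(2*r)*sin(r)/4 + exp(2*r)*cos(r)/2 − (1/4)·I.
Solving for I: (1 + 1/4)·I equals the remaining terms, so I = (4/5)·(exp(2*r)*sin(r)/4 + exp(2*r)*cos(r)/2).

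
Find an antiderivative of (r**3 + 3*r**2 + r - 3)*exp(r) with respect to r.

(r**3 + r - 4)*exp(r) + C

Use integration by parts with u = r**3 + 3*r**2 + r - 3, dv = exp(r) dr, so v = exp(r).
Apply parts 3 times (tabular method): alternate signs, differentiate u down to 0, integrate dv up.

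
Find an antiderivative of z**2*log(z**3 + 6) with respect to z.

z**3*log(z**3 + 6)/3 - z**3/3 + 2*log(z**3 + 6) + C

Let u = z**3 + 6, so du = (3*z**2) dz.
The integral becomes (1/3)·∫ log(u) du; integrate by parts with u′=log(u), dv′=du.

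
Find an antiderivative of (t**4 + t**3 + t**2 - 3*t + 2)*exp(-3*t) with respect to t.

(-27*t**4 - 63*t**3 - 90*t**2 + 21*t - 47)*exp(-3*t)/81 + C

Use integration by parts with u = t**4 + t**3 + t**2 - 3*t + 2, dv = exp(-3*t) dt, so v = -exp(-3*t)/3.
Apply parts 4 times (tabular method): alternate signs, differentiate u down to 0, integrate dv up.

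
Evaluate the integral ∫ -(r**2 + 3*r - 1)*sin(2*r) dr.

r**2*cos(2*r)/2 - r*sin(2*r)/2 + 3*r*cos(2*r)/2 - 3*sin(2*r)/4 - 3*cos(2*r)/4 + C

Use integration by parts with u = r**2 + 3*r - 1, dv = -sin(2*r) dr, so v = cos(2*r)/2.
Apply parts 2 times (tabular method): alternate signs, differentiate u down to 0, integrate dv up.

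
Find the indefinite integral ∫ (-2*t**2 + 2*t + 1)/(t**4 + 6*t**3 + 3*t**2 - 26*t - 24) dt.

Factor the denominator: (t - 2)*(t + 1)*(t + 3)*(t + 4).
Partial-fraction decomposition: 13/(6*(t + 4)) - 23/(10*(t + 3)) + 1/(6*(t + 1)) - 1/(30*(t - 2)).
Integrate each term: A/(t−a) contributes A·log|t−a|.

-log(t - 2)/30 + log(t + 1)/6 - 23*log(t + 3)/10 + 13*log(t + 4)/6 + C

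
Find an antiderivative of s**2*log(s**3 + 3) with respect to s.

Let u = s**3 + 3, so du = (3*s**2) ds.
The integral becomes (1/3)·∫ log(u) du; integrate by parts with u′=log(u), dv′=du.

s**3*log(s**3 + 3)/3 - s**3/3 + log(s**3 + 3) + C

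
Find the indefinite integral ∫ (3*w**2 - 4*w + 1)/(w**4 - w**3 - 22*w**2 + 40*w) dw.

log(w)/40 + 11*log(w - 4)/24 - 5*log(w - 2)/28 - 32*log(w + 5)/105 + C

Factor the denominator: w*(w - 4)*(w - 2)*(w + 5).
Partial-fraction decomposition: -32/(105*(w + 5)) - 5/(28*(w - 2)) + 11/(24*(w - 4)) + 1/(40*w).
Integrate each term: A/(w−a) contributes A·log|w−a|.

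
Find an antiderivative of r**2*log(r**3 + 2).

Let u = r**3 + 2, so du = (3*r**2) dr.
The integral becomes (1/3)·∫ log(u) du; integrate by parts with u′=log(u), dv′=du.

r**3*log(r**3 + 2)/3 - r**3/3 + 2*log(r**3 + 2)/3 + C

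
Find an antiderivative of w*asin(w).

Use integration by parts with u = arcsin(w), dv = w dw.
Then du = 1/sqrt(-w**2 + 1) dw.

w**2*asin(w)/2 + w*sqrt(-w**2 + 1)/4 - asin(w)/4 + C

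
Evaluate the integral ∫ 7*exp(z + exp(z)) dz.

Let u = exp(z), so du = (exp(z)) dz.
Rewriting, the integral becomes 7·∫ e^u du = 7·e^u.
Substituting back, u = exp(z).

7*exp(exp(z)) + C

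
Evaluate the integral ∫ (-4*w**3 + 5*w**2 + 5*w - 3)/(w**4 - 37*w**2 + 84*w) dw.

Factor the denominator: w*(w - 4)*(w - 3)*(w + 7).
Partial-fraction decomposition: -1579/(770*(w + 7)) + 17/(10*(w - 3)) - 159/(44*(w - 4)) - 1/(28*w).
Integrate each term: A/(w−a) contributes A·log|w−a|.

-log(w)/28 - 159*log(w - 4)/44 + 17*log(w - 3)/10 - 1579*log(w + 7)/770 + C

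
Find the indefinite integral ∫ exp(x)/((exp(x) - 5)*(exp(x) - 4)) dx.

Let u = e^x, du = e^x dx.
The integral becomes ∫ du/((u-4)(u-5)); decompose into partial fractions.

log(exp(x) - 5) - log(exp(x) - 4) + C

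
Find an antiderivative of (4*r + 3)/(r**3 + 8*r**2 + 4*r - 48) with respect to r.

11*log(r - 2)/48 + 13*log(r + 4)/12 - 21*log(r + 6)/16 + C

Factor the denominator: (r - 2)*(r + 4)*(r + 6).
Partial-fraction decomposition: -21/(16*(r + 6)) + 13/(12*(r + 4)) + 11/(48*(r - 2)).
Integrate each term: A/(r−a) contributes A·log|r−a|.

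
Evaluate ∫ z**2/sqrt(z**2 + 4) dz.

Substitute z = 2·tan(θ), so dz = 2·sec(θ)^2 dθ and the radical becomes sqrt(z**2 + 4) = 2·sec(θ) by the Pythagorean identity.
Integrate the resulting trig expression in θ, then back-substitute tan(θ) = z/2, sec(θ) = sqrt(z**2 + 4)/2 (absorbing any constant into C).

z*sqrt(z**2 + 4)/2 - 2*log(z + sqrt(z**2 + 4)) + C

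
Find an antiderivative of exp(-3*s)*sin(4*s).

-3*exp(-3*s)*sin(4*s)/25 - 4*exp(-3*s)*cos(4*s)/25 + C

Let I denote the integral. Integrate by parts with u = sin(4*s), dv = exp(-3*s) ds, so v = -exp(-3*s)/3: I = -exp(-3*s)*sin(4*s)/3 + (4/3)·∫ exp(-3*s)*cos(4*s) ds.
Apply parts again with u = cos(4*s), dv = exp(-3*s) ds: ∫ exp(-3*s)*cos(4*s) ds = -exp(-3*s)*cos(4*s)/3 − (4/3)·I. Substituting back brings back I: I = -exp(-3*s)*sin(4*s)/3 - 4*exp(-3*s)*cos(4*s)/9 − (16/9)·I.
Solving for I: (1 + 16/9)·I equals the remaining terms, so I = (9/25)·(-exp(-3*s)*sin(4*s)/3 - 4*exp(-3*s)*cos(4*s)/9).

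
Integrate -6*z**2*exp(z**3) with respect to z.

Let u = z**3, so du = (3*z**2) dz.
Rewriting, the integral becomes -2·∫ e^u du = -2·e^u.
Substituting back, u = z**3.

-2*exp(z**3) + C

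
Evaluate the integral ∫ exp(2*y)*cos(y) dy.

exp(2*y)*sin(y)/5 + 2*exp(2*y)*cos(y)/5 + C

Let I denote the integral. Integrate by parts with u = cos(y), dv = exp(2*y) dy, so v = exp(2*y)/2: I = exp(2*y)*cos(y)/2 + (1/2)·∫ exp(2*y)*sin(y) dy.
Apply parts again with u = sin(y), dv = exp(2*y) dy: ∫ exp(2*y)*sin(y) dy = exp(2*y)*sin(y)/2 − (1/2)·I. Substituting back brings back I: I = exp(2*y)*sin(y)/4 + exp(2*y)*cos(y)/2 − (1/4)·I.
Solving for I: (1 + 1/4)·I equals the remaining terms, so I = (4/5)·(exp(2*y)*sin(y)/4 + exp(2*y)*cos(y)/2).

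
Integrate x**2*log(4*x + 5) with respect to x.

x**3*log(4*x + 5)/3 - x**3/9 + 5*x**2/24 - 25*x/48 + 125*log(4*x + 5)/192 + C

Use integration by parts with u = log(4*x + 5), dv = x**2 dx.
Then du = 4/(4*x + 5) dx and v = x**3/3.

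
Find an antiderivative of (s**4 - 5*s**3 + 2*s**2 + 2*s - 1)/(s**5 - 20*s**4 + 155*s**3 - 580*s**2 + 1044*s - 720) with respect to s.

Factor the denominator: (s - 6)*(s - 5)*(s - 4)*(s - 3)*(s - 2).
Partial-fraction decomposition: -13/(24*(s - 2)) + 31/(6*(s - 3)) - 25/(4*(s - 4)) - 59/(6*(s - 5)) + 299/(24*(s - 6)).
Integrate each term: A/(s−a) contributes A·log|s−a|.

299*log(s - 6)/24 - 59*log(s - 5)/6 - 25*log(s - 4)/4 + 31*log(s - 3)/6 - 13*log(s - 2)/24 + C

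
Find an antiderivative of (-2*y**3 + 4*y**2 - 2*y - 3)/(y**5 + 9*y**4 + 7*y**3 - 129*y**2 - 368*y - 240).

-5*log(y - 4)/168 - log(y + 1)/24 + 93*log(y + 3)/28 - 197*log(y + 4)/24 + 119*log(y + 5)/24 + C

Factor the denominator: (y - 4)*(y + 1)*(y + 3)*(y + 4)*(y + 5).
Partial-fraction decomposition: 119/(24*(y + 5)) - 197/(24*(y + 4)) + 93/(28*(y + 3)) - 1/(24*(y + 1)) - 5/(168*(y - 4)).
Integrate each term: A/(y−a) contributes A·log|y−a|.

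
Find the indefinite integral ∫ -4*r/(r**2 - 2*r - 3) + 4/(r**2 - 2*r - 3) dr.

Let u = r**2 - 2*r - 3, so du = (2*r - 2) dr.
Rewriting, the integral becomes -2·∫ 1/u du = -2·log(u).
Substituting back, u = r**2 - 2*r - 3.

-2*log(r**2 - 2*r - 3) + C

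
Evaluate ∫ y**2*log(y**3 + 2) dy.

y**3*log(y**3 + 2)/3 - y**3/3 + 2*log(y**3 + 2)/3 + C

Let u = y**3 + 2, so du = (3*y**2) dy.
The integral becomes (1/3)·∫ log(u) du; integrate by parts with u′=log(u), dv′=du.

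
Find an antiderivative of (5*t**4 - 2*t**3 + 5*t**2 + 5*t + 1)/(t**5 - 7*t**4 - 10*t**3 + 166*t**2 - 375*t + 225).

Factor the denominator: (t - 5)*(t - 3)**2*(t - 1)*(t + 5).
Partial-fraction decomposition: 869/(960*(t + 5)) - 7/(48*(t - 1)) - 939/(64*(t - 3)) - 103/(8*(t - 3)**2) + 1513/(80*(t - 5)).
Integrate each term; A/(t−a) gives A·log|t−a|; A/(t−a)² gives −A/(t−a).

1513*log(t - 5)/80 - 939*log(t - 3)/64 - 7*log(t - 1)/48 + 869*log(t + 5)/960 + 103/(8*t - 24) + C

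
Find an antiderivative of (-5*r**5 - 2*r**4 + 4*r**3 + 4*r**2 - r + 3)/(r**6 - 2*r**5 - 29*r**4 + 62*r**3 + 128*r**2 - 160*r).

Factor the denominator: r*(r - 4)**2*(r - 1)*(r + 2)*(r + 5).
Partial-fraction decomposition: -4661/(2430*(r + 5)) + 13/(72*(r + 2)) + 1/(54*(r - 1)) - 25367/(7776*(r - 4)) - 1771/(216*(r - 4)**2) - 3/(160*r).
Integrate each term; A/(r−a) gives A·log|r−a|; A/(r−a)² gives −A/(r−a).

-3*log(r)/160 - 25367*log(r - 4)/7776 + log(r - 1)/54 + 13*log(r + 2)/72 - 4661*log(r + 5)/2430 + 1771/(216*r - 864) + C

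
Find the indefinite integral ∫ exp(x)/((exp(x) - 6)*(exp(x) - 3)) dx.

log(exp(x) - 6)/3 - log(exp(x) - 3)/3 + C

Let u = e^x, du = e^x dx.
The integral becomes ∫ du/((u-3)(u-6)); decompose into partial fractions.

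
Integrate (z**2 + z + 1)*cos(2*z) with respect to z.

Use integration by parts with u = z**2 + z + 1, dv = cos(2*z) dz, so v = sin(2*z)/2.
Apply parts 2 times (tabular method): alternate signs, differentiate u down to 0, integrate dv up.

z**2*sin(2*z)/2 + z*sin(2*z)/2 + z*cos(2*z)/2 + sin(2*z)/4 + cos(2*z)/4 + C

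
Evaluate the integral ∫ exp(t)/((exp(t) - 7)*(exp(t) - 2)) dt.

Let u = e^t, du = e^t dt.
The integral becomes ∫ du/((u-7)(u-2)); decompose into partial fractions.

log(exp(t) - 7)/5 - log(exp(t) - 2)/5 + C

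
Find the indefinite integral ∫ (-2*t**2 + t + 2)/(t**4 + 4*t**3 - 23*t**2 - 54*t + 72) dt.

-13*log(t - 4)/105 - log(t - 1)/84 - 19*log(t + 3)/84 + 38*log(t + 6)/105 + C

Factor the denominator: (t - 4)*(t - 1)*(t + 3)*(t + 6).
Partial-fraction decomposition: 38/(105*(t + 6)) - 19/(84*(t + 3)) - 1/(84*(t - 1)) - 13/(105*(t - 4)).
Integrate each term: A/(t−a) contributes A·log|t−a|.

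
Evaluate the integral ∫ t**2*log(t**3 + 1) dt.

Let u = t**3 + 1, so du = (3*t**2) dt.
The integral becomes (1/3)·∫ log(u) du; integrate by parts with u′=log(u), dv′=du.

t**3*log(t**3 + 1)/3 - t**3/3 + log(t**3 + 1)/3 + C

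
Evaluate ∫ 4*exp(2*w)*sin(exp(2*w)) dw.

-2*cos(exp(2*w)) + C

Let u = exp(2*w), so du = (2*exp(2*w)) dw.
Rewriting, the integral becomes 2·∫ sin(u) du = 2·-cos(u).
Substituting back, u = exp(2*w).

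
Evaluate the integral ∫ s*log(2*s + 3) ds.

s**2*log(2*s + 3)/2 - s**2/4 + 3*s/4 - 9*log(2*s + 3)/8 + C

Use integration by parts with u = log(2*s + 3), dv = s ds.
Then du = 2/(2*s + 3) ds and v = s**2/2.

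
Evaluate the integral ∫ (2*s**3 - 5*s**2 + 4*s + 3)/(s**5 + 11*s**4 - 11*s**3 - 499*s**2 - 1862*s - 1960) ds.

59*log(s - 7)/2079 + 41*log(s + 2)/270 - 221*log(s + 4)/66 + 49*log(s + 5)/9 - 239*log(s + 7)/105 + C

Factor the denominator: (s - 7)*(s + 2)*(s + 4)*(s + 5)*(s + 7).
Partial-fraction decomposition: -239/(105*(s + 7)) + 49/(9*(s + 5)) - 221/(66*(s + 4)) + 41/(270*(s + 2)) + 59/(2079*(s - 7)).
Integrate each term: A/(s−a) contributes A·log|s−a|.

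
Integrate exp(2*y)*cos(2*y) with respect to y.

exp(2*y)*sin(2*y)/4 + exp(2*y)*cos(2*y)/4 + C

Let I denote the integral. Integrate by parts with u = cos(2*y), dv = exp(2*y) dy, so v = exp(2*y)/2: I = exp(2*y)*cos(2*y)/2 + ∫ exp(2*y)*sin(2*y) dy.
Apply parts again with u = sin(2*y), dv = exp(2*y) dy: ∫ exp(2*y)*sin(2*y) dy = exp(2*y)*sin(2*y)/2 − I. Substituting back brings back I: I = exp(2*y)*sin(2*y)/2 + exp(2*y)*cos(2*y)/2 − I.
Solving for I: (1 + 1)·I equals the remaining terms, so I = (1/2)·(exp(2*y)*sin(2*y)/2 + exp(2*y)*cos(2*y)/2).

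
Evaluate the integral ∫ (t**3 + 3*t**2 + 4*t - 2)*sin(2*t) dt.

Use integration by parts with u = t**3 + 3*t**2 + 4*t - 2, dv = sin(2*t) dt, so v = -cos(2*t)/2.
Apply parts 3 times (tabular method): alternate signs, differentiate u down to 0, integrate dv up.

-t**3*cos(2*t)/2 + 3*t**2*sin(2*t)/4 - 3*t**2*cos(2*t)/2 + 3*t*sin(2*t)/2 - 5*t*cos(2*t)/4 + 5*sin(2*t)/8 + 7*cos(2*t)/4 + C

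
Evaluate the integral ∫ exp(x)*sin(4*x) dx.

Let I denote the integral. Integrate by parts with u = sin(4*x), dv = exp(x) dx, so v = exp(x): I = exp(x)*sin(4*x) − 4·∫ exp(x)*cos(4*x) dx.
Apply parts again with u = cos(4*x), dv = exp(x) dx: ∫ exp(x)*cos(4*x) dx = exp(x)*cos(4*x) + 4·I. Substituting back brings back I: I = exp(x)*sin(4*x) - 4*exp(x)*cos(4*x) − 16·I.
Solving for I: (1 + 16)·I equals the remaining terms, so I = (1/17)·(exp(x)*sin(4*x) - 4*exp(x)*cos(4*x)).

exp(x)*sin(4*x)/17 - 4*exp(x)*cos(4*x)/17 + C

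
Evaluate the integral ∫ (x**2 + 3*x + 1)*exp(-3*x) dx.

Use integration by parts with u = x**2 + 3*x + 1, dv = exp(-3*x) dx, so v = -exp(-3*x)/3.
Apply parts 2 times (tabular method): alternate signs, differentiate u down to 0, integrate dv up.

(-9*x**2 - 33*x - 20)*exp(-3*x)/27 + C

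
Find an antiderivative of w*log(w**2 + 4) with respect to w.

w**2*log(w**2 + 4)/2 - w**2/2 + 2*log(w**2 + 4) + C

Let u = w**2 + 4, so du = (2*w) dw.
The integral becomes (1/2)·∫ log(u) du; integrate by parts with u′=log(u), dv′=du.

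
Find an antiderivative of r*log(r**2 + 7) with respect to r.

Let u = r**2 + 7, so du = (2*r) dr.
The integral becomes (1/2)·∫ log(u) du; integrate by parts with u′=log(u), dv′=du.

r**2*log(r**2 + 7)/2 - r**2/2 + 7*log(r**2 + 7)/2 + C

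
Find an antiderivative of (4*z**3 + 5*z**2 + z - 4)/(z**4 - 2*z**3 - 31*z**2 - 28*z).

Factor the denominator: z*(z - 7)*(z + 1)*(z + 4).
Partial-fraction decomposition: 46/(33*(z + 4)) - 1/(6*(z + 1)) + 405/(154*(z - 7)) + 1/(7*z).
Integrate each term: A/(z−a) contributes A·log|z−a|.

log(z)/7 + 405*log(z - 7)/154 - log(z + 1)/6 + 46*log(z + 4)/33 + C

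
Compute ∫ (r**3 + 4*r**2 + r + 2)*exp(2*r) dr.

Use integration by parts with u = r**3 + 4*r**2 + r + 2, dv = exp(2*r) dr, so v = exp(2*r)/2.
Apply parts 3 times (tabular method): alternate signs, differentiate u down to 0, integrate dv up.

(4*r**3 + 10*r**2 - 6*r + 11)*exp(2*r)/8 + C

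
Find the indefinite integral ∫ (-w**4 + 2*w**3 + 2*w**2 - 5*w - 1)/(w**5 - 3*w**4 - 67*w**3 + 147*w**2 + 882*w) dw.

-log(w)/882 - 1653*log(w - 7)/980 + 823*log(w - 6)/702 + 103*log(w + 3)/1080 - 2955*log(w + 7)/5096 + C

Factor the denominator: w*(w - 7)*(w - 6)*(w + 3)*(w + 7).
Partial-fraction decomposition: -2955/(5096*(w + 7)) + 103/(1080*(w + 3)) + 823/(702*(w - 6)) - 1653/(980*(w - 7)) - 1/(882*w).
Integrate each term: A/(w−a) contributes A·log|w−a|.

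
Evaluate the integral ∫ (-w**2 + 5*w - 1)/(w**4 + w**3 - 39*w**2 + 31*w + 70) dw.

-log(w - 5)/216 - 5*log(w - 2)/81 - 7*log(w + 1)/108 + 85*log(w + 7)/648 + C

Factor the denominator: (w - 5)*(w - 2)*(w + 1)*(w + 7).
Partial-fraction decomposition: 85/(648*(w + 7)) - 7/(108*(w + 1)) - 5/(81*(w - 2)) - 1/(216*(w - 5)).
Integrate each term: A/(w−a) contributes A·log|w−a|.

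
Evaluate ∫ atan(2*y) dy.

y*atan(2*y) - log(4*y**2 + 1)/4 + C

Use integration by parts with u = arctan(2*y), dv = dy.
Then du = 2/(4*y**2 + 1) dy.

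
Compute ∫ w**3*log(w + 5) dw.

Use integration by parts with u = log(w + 5), dv = w**3 dw.
Then du = 1/(w + 5) dw and v = w**4/4.

w**4*log(w + 5)/4 - w**4/16 + 5*w**3/12 - 25*w**2/8 + 125*w/4 - 625*log(w + 5)/4 + C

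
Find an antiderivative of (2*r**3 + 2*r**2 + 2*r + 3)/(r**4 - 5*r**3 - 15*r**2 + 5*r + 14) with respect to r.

Factor the denominator: (r - 7)*(r - 1)*(r + 1)*(r + 2).
Partial-fraction decomposition: 1/(3*(r + 2)) + 1/(16*(r + 1)) - 1/(4*(r - 1)) + 89/(48*(r - 7)).
Integrate each term: A/(r−a) contributes A·log|r−a|.

89*log(r - 7)/48 - log(r - 1)/4 + log(r + 1)/16 + log(r + 2)/3 + C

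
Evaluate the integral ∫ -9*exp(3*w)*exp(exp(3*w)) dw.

Let u = exp(3*w), so du = (3*exp(3*w)) dw.
Rewriting, the integral becomes -3·∫ e^u du = -3·e^u.
Substituting back, u = exp(3*w).

-3*exp(exp(3*w)) + C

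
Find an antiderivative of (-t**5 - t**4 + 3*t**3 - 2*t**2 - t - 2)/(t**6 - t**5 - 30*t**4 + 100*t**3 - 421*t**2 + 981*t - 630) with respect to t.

Factor the denominator: (t - 5)*(t - 2)*(t - 1)*(t + 7)*(t**2 + 9).
Partial-fraction decomposition: -(7947*t + 34822)/(64090*(t**2 + 9)) - 123/(464*(t + 7)) - 1/(80*(t - 1)) + 4/(39*(t - 2)) - 143/(204*(t - 5)).
Integrate each term; A/(t−a) gives A·log|t−a|; the (Bt+D)/(t²+p²) term gives a log and an atan.

-143*log(t - 5)/204 + 4*log(t - 2)/39 - log(t - 1)/80 - 123*log(t + 7)/464 - 7947*log(t**2 + 9)/128180 - 17411*atan(t/3)/96135 + C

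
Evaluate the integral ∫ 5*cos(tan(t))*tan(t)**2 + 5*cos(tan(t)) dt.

5*sin(tan(t)) + C

Let u = tan(t), so du = (tan(t)**2 + 1) dt.
Rewriting, the integral becomes 5·∫ cos(u) du = 5·sin(u).
Substituting back, u = tan(t).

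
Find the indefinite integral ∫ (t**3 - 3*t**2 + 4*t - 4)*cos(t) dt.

Use integration by parts with u = t**3 - 3*t**2 + 4*t - 4, dv = cos(t) dt, so v = sin(t).
Apply parts 3 times (tabular method): alternate signs, differentiate u down to 0, integrate dv up.

t**3*sin(t) - 3*t**2*sin(t) + 3*t**2*cos(t) - 2*t*sin(t) - 6*t*cos(t) + 2*sin(t) - 2*cos(t) + C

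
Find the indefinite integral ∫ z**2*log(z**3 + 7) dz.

z**3*log(z**3 + 7)/3 - z**3/3 + 7*log(z**3 + 7)/3 + C

Let u = z**3 + 7, so du = (3*z**2) dz.
The integral becomes (1/3)·∫ log(u) du; integrate by parts with u′=log(u), dv′=du.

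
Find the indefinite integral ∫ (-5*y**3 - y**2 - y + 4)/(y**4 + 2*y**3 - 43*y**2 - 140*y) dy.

Factor the denominator: y*(y - 7)*(y + 4)*(y + 5).
Partial-fraction decomposition: -203/(20*(y + 5)) + 78/(11*(y + 4)) - 589/(308*(y - 7)) - 1/(35*y).
Integrate each term: A/(y−a) contributes A·log|y−a|.

-log(y)/35 - 589*log(y - 7)/308 + 78*log(y + 4)/11 - 203*log(y + 5)/20 + C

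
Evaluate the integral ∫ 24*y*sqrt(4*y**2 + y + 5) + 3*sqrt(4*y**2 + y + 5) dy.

2*(4*y**2 + y + 5)**(3/2) + C

Let u = 4*y**2 + y + 5, so du = (8*y + 1) dy.
Rewriting, the integral becomes 3·∫ √u du = 3·(2/3)u^(3/2).
Substituting back, u = 4*y**2 + y + 5.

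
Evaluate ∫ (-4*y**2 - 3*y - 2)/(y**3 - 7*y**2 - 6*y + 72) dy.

Factor the denominator: (y - 6)*(y - 4)*(y + 3).
Partial-fraction decomposition: -29/(63*(y + 3)) + 39/(7*(y - 4)) - 82/(9*(y - 6)).
Integrate each term: A/(y−a) contributes A·log|y−a|.

-82*log(y - 6)/9 + 39*log(y - 4)/7 - 29*log(y + 3)/63 + C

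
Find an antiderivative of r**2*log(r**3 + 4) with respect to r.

r**3*log(r**3 + 4)/3 - r**3/3 + 4*log(r**3 + 4)/3 + C

Let u = r**3 + 4, so du = (3*r**2) dr.
The integral becomes (1/3)·∫ log(u) du; integrate by parts with u′=log(u), dv′=du.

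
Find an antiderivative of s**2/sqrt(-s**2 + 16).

Substitute s = 4·sin(θ), so ds = 4·cos(θ) dθ and the radical becomes sqrt(-s**2 + 16) = 4·cos(θ) by the Pythagorean identity.
Integrate the resulting trig expression in θ, then back-substitute θ = asin(s/4), sin(θ) = s/4, cos(θ) = sqrt(-s**2 + 16)/4 (absorbing any constant into C).

-s*sqrt(-s**2 + 16)/2 + 8*asin(s/4) + C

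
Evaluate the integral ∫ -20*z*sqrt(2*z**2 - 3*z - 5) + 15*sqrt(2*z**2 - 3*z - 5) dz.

-10*(2*z**2 - 3*z - 5)**(3/2)/3 + C

Let u = 2*z**2 - 3*z - 5, so du = (4*z - 3) dz.
Rewriting, the integral becomes -5·∫ √u du = -5·(2/3)u^(3/2).
Substituting back, u = 2*z**2 - 3*z - 5.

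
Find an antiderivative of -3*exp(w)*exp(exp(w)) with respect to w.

Let u = exp(w), so du = (exp(w)) dw.
Rewriting, the integral becomes -3·∫ e^u du = -3·e^u.
Substituting back, u = exp(w).

-3*exp(exp(w)) + C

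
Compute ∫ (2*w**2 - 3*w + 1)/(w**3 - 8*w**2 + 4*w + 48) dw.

55*log(w - 6)/16 - 7*log(w - 4)/4 + 5*log(w + 2)/16 + C

Factor the denominator: (w - 6)*(w - 4)*(w + 2).
Partial-fraction decomposition: 5/(16*(w + 2)) - 7/(4*(w - 4)) + 55/(16*(w - 6)).
Integrate each term: A/(w−a) contributes A·log|w−a|.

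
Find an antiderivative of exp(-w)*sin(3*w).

Let I denote the integral. Integrate by parts with u = sin(3*w), dv = exp(-w) dw, so v = -exp(-w): I = -exp(-w)*sin(3*w) + 3·∫ exp(-w)*cos(3*w) dw.
Apply parts again with u = cos(3*w), dv = exp(-w) dw: ∫ exp(-w)*cos(3*w) dw = -exp(-w)*cos(3*w) − 3·I. Substituting back brings back I: I = -exp(-w)*sin(3*w) - 3*exp(-w)*cos(3*w) − 9·I.
Solving for I: (1 + 9)·I equals the remaining terms, so I = (1/10)·(-exp(-w)*sin(3*w) - 3*exp(-w)*cos(3*w)).

-exp(-w)*sin(3*w)/10 - 3*exp(-w)*cos(3*w)/10 + C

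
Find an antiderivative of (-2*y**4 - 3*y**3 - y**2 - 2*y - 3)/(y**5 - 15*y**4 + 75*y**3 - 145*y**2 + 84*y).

-log(y)/28 - 5897*log(y - 7)/504 + 731*log(y - 4)/36 - 87*log(y - 3)/8 + 11*log(y - 1)/36 + C

Factor the denominator: y*(y - 7)*(y - 4)*(y - 3)*(y - 1).
Partial-fraction decomposition: 11/(36*(y - 1)) - 87/(8*(y - 3)) + 731/(36*(y - 4)) - 5897/(504*(y - 7)) - 1/(28*y).
Integrate each term: A/(y−a) contributes A·log|y−a|.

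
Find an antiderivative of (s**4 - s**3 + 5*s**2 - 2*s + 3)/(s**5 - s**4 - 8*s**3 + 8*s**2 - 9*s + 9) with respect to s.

Factor the denominator: (s - 3)*(s - 1)*(s + 3)*(s**2 + 1).
Partial-fraction decomposition: -s/(10*(s**2 + 1)) + 27/(40*(s + 3)) - 3/(8*(s - 1)) + 4/(5*(s - 3)).
Integrate each term; A/(s−a) gives A·log|s−a|; the (Bs+D)/(s²+p²) term gives a log and an atan.

4*log(s - 3)/5 - 3*log(s - 1)/8 + 27*log(s + 3)/40 - log(s**2 + 1)/20 + C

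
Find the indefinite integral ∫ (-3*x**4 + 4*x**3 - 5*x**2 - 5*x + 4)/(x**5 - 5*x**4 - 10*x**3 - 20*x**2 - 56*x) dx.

Factor the denominator: x*(x - 7)*(x + 2)*(x**2 + 4).
Partial-fraction decomposition: -3*(71*x - 86)/(424*(x**2 + 4)) - 43/(72*(x + 2)) - 6107/(3339*(x - 7)) - 1/(14*x).
Integrate each term; A/(x−a) gives A·log|x−a|; the (Bx+D)/(x²+p²) term gives a log and an atan.

-log(x)/14 - 6107*log(x - 7)/3339 - 43*log(x + 2)/72 - 213*log(x**2 + 4)/848 + 129*atan(x/2)/424 + C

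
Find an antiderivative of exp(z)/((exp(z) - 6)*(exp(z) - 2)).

log(exp(z) - 6)/4 - log(exp(z) - 2)/4 + C

Let u = e^z, du = e^z dz.
The integral becomes ∫ du/((u-2)(u-6)); decompose into partial fractions.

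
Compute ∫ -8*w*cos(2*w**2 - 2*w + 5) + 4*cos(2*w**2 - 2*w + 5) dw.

Let u = 2*w**2 - 2*w + 5, so du = (4*w - 2) dw.
Rewriting, the integral becomes -2·∫ cos(u) du = -2·sin(u).
Substituting back, u = 2*w**2 - 2*w + 5.

-2*sin(2*w**2 - 2*w + 5) + C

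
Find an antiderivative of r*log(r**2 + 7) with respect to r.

Let u = r**2 + 7, so du = (2*r) dr.
The integral becomes (1/2)·∫ log(u) du; integrate by parts with u′=log(u), dv′=du.

r**2*log(r**2 + 7)/2 - r**2/2 + 7*log(r**2 + 7)/2 + C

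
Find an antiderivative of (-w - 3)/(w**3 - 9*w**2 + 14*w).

Factor the denominator: w*(w - 7)*(w - 2).
Partial-fraction decomposition: 1/(2*(w - 2)) - 2/(7*(w - 7)) - 3/(14*w).
Integrate each term: A/(w−a) contributes A·log|w−a|.

-3*log(w)/14 - 2*log(w - 7)/7 + log(w - 2)/2 + C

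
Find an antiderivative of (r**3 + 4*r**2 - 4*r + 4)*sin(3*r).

-r**3*cos(3*r)/3 + r**2*sin(3*r)/3 - 4*r**2*cos(3*r)/3 + 8*r*sin(3*r)/9 + 14*r*cos(3*r)/9 - 14*sin(3*r)/27 - 28*cos(3*r)/27 + C

Use integration by parts with u = r**3 + 4*r**2 - 4*r + 4, dv = sin(3*r) dr, so v = -cos(3*r)/3.
Apply parts 3 times (tabular method): alternate signs, differentiate u down to 0, integrate dv up.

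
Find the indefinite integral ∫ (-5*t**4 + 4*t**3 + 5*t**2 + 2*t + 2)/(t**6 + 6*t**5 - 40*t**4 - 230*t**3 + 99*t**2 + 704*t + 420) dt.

Factor the denominator: (t - 6)*(t - 2)*(t + 1)**2*(t + 5)*(t + 7).
Partial-fraction decomposition: 1643/(1053*(t + 7)) - 877/(616*(t + 5)) + 499/(10584*(t + 1)) - 1/(126*(t + 1)**2) + 11/(1134*(t - 2)) - 2711/(14014*(t - 6)).
Integrate each term; A/(t−a) gives A·log|t−a|; A/(t−a)² gives −A/(t−a).

-2711*log(t - 6)/14014 + 11*log(t - 2)/1134 + 499*log(t + 1)/10584 - 877*log(t + 5)/616 + 1643*log(t + 7)/1053 + 1/(126*t + 126) + C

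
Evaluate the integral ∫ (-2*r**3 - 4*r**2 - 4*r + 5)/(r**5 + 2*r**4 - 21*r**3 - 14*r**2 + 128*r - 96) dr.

Factor the denominator: (r - 3)*(r - 2)*(r - 1)*(r + 4)**2.
Partial-fraction decomposition: 1037/(8820*(r + 4)) - 17/(42*(r + 4)**2) - 1/(10*(r - 1)) + 35/(36*(r - 2)) - 97/(98*(r - 3)).
Integrate each term; A/(r−a) gives A·log|r−a|; A/(r−a)² gives −A/(r−a).

-97*log(r - 3)/98 + 35*log(r - 2)/36 - log(r - 1)/10 + 1037*log(r + 4)/8820 + 17/(42*r + 168) + C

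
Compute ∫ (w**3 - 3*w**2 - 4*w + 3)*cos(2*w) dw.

w**3*sin(2*w)/2 - 3*w**2*sin(2*w)/2 + 3*w**2*cos(2*w)/4 - 11*w*sin(2*w)/4 - 3*w*cos(2*w)/2 + 9*sin(2*w)/4 - 11*cos(2*w)/8 + C

Use integration by parts with u = w**3 - 3*w**2 - 4*w + 3, dv = cos(2*w) dw, so v = sin(2*w)/2.
Apply parts 3 times (tabular method): alternate signs, differentiate u down to 0, integrate dv up.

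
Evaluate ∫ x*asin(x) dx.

x**2*asin(x)/2 + x*sqrt(-x**2 + 1)/4 - asin(x)/4 + C

Use integration by parts with u = arcsin(x), dv = x dx.
Then du = 1/sqrt(-x**2 + 1) dx.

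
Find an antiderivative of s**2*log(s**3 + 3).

Let u = s**3 + 3, so du = (3*s**2) ds.
The integral becomes (1/3)·∫ log(u) du; integrate by parts with u′=log(u), dv′=du.

s**3*log(s**3 + 3)/3 - s**3/3 + log(s**3 + 3) + C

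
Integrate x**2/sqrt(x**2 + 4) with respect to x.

Substitute x = 2·tan(θ), so dx = 2·sec(θ)^2 dθ and the radical becomes sqrt(x**2 + 4) = 2·sec(θ) by the Pythagorean identity.
Integrate the resulting trig expression in θ, then back-substitute tan(θ) = x/2, sec(θ) = sqrt(x**2 + 4)/2 (absorbing any constant into C).

x*sqrt(x**2 + 4)/2 - 2*log(x + sqrt(x**2 + 4)) + C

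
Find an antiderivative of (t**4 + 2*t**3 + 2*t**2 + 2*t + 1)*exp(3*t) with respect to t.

Use integration by parts with u = t**4 + 2*t**3 + 2*t**2 + 2*t + 1, dv = exp(3*t) dt, so v = exp(3*t)/3.
Apply parts 4 times (tabular method): alternate signs, differentiate u down to 0, integrate dv up.

(27*t**4 + 18*t**3 + 36*t**2 + 30*t + 17)*exp(3*t)/81 + C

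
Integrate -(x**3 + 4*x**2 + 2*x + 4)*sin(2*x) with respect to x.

x**3*cos(2*x)/2 - 3*x**2*sin(2*x)/4 + 2*x**2*cos(2*x) - 2*x*sin(2*x) + x*cos(2*x)/4 - sin(2*x)/8 + cos(2*x) + C

Use integration by parts with u = x**3 + 4*x**2 + 2*x + 4, dv = -sin(2*x) dx, so v = cos(2*x)/2.
Apply parts 3 times (tabular method): alternate signs, differentiate u down to 0, integrate dv up.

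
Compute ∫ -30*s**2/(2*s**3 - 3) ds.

-5*log(2*s**3 - 3) + C

Let u = 2*s**3 - 3, so du = (6*s**2) ds.
Rewriting, the integral becomes -5·∫ 1/u du = -5·log(u).
Substituting back, u = 2*s**3 - 3.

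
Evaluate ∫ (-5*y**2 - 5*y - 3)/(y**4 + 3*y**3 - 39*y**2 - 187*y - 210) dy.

-283*log(y - 7)/1080 + 13*log(y + 2)/27 - 33*log(y + 3)/20 + 103*log(y + 5)/72 + C

Factor the denominator: (y - 7)*(y + 2)*(y + 3)*(y + 5).
Partial-fraction decomposition: 103/(72*(y + 5)) - 33/(20*(y + 3)) + 13/(27*(y + 2)) - 283/(1080*(y - 7)).
Integrate each term: A/(y−a) contributes A·log|y−a|.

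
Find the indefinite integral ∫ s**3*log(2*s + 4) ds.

Use integration by parts with u = log(2*s + 4), dv = s**3 ds.
Then du = 2/(2*s + 4) ds and v = s**4/4.

s**4*log(2*s + 4)/4 - s**4/16 + s**3/6 - s**2/2 + 2*s - 4*log(s + 2) + C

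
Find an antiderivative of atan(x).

Use integration by parts with u = arctan(x), dv = dx.
Then du = 1/(x**2 + 1) dx.

x*atan(x) - log(x**2 + 1)/2 + C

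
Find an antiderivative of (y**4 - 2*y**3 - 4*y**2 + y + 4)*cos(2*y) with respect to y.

Use integration by parts with u = y**4 - 2*y**3 - 4*y**2 + y + 4, dv = cos(2*y) dy, so v = sin(2*y)/2.
Apply parts 4 times (tabular method): alternate signs, differentiate u down to 0, integrate dv up.

y**4*sin(2*y)/2 - y**3*sin(2*y) + y**3*cos(2*y) - 7*y**2*sin(2*y)/2 - 3*y**2*cos(2*y)/2 + 2*y*sin(2*y) - 7*y*cos(2*y)/2 + 15*sin(2*y)/4 + cos(2*y) + C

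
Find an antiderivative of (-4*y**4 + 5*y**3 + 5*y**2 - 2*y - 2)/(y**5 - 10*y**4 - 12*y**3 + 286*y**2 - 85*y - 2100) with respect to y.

-383*log(y - 7)/22 + 73511*log(y - 5)/5184 + 41*log(y + 3)/64 - 1258*log(y + 4)/891 - 881/(72*y - 360) + C

Factor the denominator: (y - 7)*(y - 5)**2*(y + 3)*(y + 4).
Partial-fraction decomposition: -1258/(891*(y + 4)) + 41/(64*(y + 3)) + 73511/(5184*(y - 5)) + 881/(72*(y - 5)**2) - 383/(22*(y - 7)).
Integrate each term; A/(y−a) gives A·log|y−a|; A/(y−a)² gives −A/(y−a).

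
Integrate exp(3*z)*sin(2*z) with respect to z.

3*exp(3*z)*sin(2*z)/13 - 2*exp(3*z)*cos(2*z)/13 + C

Let I denote the integral. Integrate by parts with u = sin(2*z), dv = exp(3*z) dz, so v = exp(3*z)/3: I = exp(3*z)*sin(2*z)/3 − (2/3)·∫ exp(3*z)*cos(2*z) dz.
Apply parts again with u = cos(2*z), dv = exp(3*z) dz: ∫ exp(3*z)*cos(2*z) dz = exp(3*z)*cos(2*z)/3 + (2/3)·I. Substituting back brings back I: I = exp(3*z)*sin(2*z)/3 - 2*exp(3*z)*cos(2*z)/9 − (4/9)·I.
Solving for I: (1 + 4/9)·I equals the remaining terms, so I = (9/13)·(exp(3*z)*sin(2*z)/3 - 2*exp(3*z)*cos(2*z)/9).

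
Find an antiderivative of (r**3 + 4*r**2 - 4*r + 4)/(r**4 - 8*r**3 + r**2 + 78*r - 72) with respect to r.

34*log(r - 6)/9 - 58*log(r - 4)/21 + log(r - 1)/12 - 25*log(r + 3)/252 + C

Factor the denominator: (r - 6)*(r - 4)*(r - 1)*(r + 3).
Partial-fraction decomposition: -25/(252*(r + 3)) + 1/(12*(r - 1)) - 58/(21*(r - 4)) + 34/(9*(r - 6)).
Integrate each term: A/(r−a) contributes A·log|r−a|.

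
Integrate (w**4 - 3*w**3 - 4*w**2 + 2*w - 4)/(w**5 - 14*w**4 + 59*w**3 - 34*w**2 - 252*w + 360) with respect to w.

Factor the denominator: (w - 6)*(w - 5)*(w - 3)*(w - 2)*(w + 2).
Partial-fraction decomposition: 1/(70*(w + 2)) + 1/(2*(w - 2)) - 17/(15*(w - 3)) - 26/(7*(w - 5)) + 16/(3*(w - 6)).
Integrate each term: A/(w−a) contributes A·log|w−a|.

16*log(w - 6)/3 - 26*log(w - 5)/7 - 17*log(w - 3)/15 + log(w - 2)/2 + log(w + 2)/70 + C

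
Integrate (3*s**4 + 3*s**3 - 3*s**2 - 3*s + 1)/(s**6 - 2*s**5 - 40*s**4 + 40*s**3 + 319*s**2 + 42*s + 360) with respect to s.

401*log(s - 6)/666 - 53*log(s - 4)/126 + 29*log(s + 3)/252 - 131*log(s + 5)/468 - 4*log(s**2 + 1)/481 + 15*atan(s)/962 + C

Factor the denominator: (s - 6)*(s - 4)*(s + 3)*(s + 5)*(s**2 + 1).
Partial-fraction decomposition: -(16*s - 15)/(962*(s**2 + 1)) - 131/(468*(s + 5)) + 29/(252*(s + 3)) - 53/(126*(s - 4)) + 401/(666*(s - 6)).
Integrate each term; A/(s−a) gives A·log|s−a|; the (Bs+D)/(s²+p²) term gives a log and an atan.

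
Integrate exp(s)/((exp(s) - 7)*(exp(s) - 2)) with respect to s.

Let u = e^s, du = e^s ds.
The integral becomes ∫ du/((u-2)(u-7)); decompose into partial fractions.

log(exp(s) - 7)/5 - log(exp(s) - 2)/5 + C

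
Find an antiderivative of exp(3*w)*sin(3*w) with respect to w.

Let I denote the integral. Integrate by parts with u = sin(3*w), dv = exp(3*w) dw, so v = exp(3*w)/3: I = exp(3*w)*sin(3*w)/3 − ∫ exp(3*w)*cos(3*w) dw.
Apply parts again with u = cos(3*w), dv = exp(3*w) dw: ∫ exp(3*w)*cos(3*w) dw = exp(3*w)*cos(3*w)/3 + I. Substituting back brings back I: I = exp(3*w)*sin(3*w)/3 - exp(3*w)*cos(3*w)/3 − I.
Solving for I: (1 + 1)·I equals the remaining terms, so I = (1/2)·(exp(3*w)*sin(3*w)/3 - exp(3*w)*cos(3*w)/3).

exp(3*w)*sin(3*w)/6 - exp(3*w)*cos(3*w)/6 + C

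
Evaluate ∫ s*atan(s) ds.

Use integration by parts with u = arctan(s), dv = s ds.
Then du = 1/(s**2 + 1) ds.

s**2*atan(s)/2 - s/2 + atan(s)/2 + C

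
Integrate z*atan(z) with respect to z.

z**2*atan(z)/2 - z/2 + atan(z)/2 + C

Use integration by parts with u = arctan(z), dv = z dz.
Then du = 1/(z**2 + 1) dz.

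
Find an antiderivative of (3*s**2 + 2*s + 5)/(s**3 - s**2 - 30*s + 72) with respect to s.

61*log(s - 4)/10 - 38*log(s - 3)/9 + 101*log(s + 6)/90 + C

Factor the denominator: (s - 4)*(s - 3)*(s + 6).
Partial-fraction decomposition: 101/(90*(s + 6)) - 38/(9*(s - 3)) + 61/(10*(s - 4)).
Integrate each term: A/(s−a) contributes A·log|s−a|.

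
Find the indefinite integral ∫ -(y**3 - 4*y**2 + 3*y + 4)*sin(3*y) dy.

y**3*cos(3*y)/3 - y**2*sin(3*y)/3 - 4*y**2*cos(3*y)/3 + 8*y*sin(3*y)/9 + 7*y*cos(3*y)/9 - 7*sin(3*y)/27 + 44*cos(3*y)/27 + C

Use integration by parts with u = y**3 - 4*y**2 + 3*y + 4, dv = -sin(3*y) dy, so v = cos(3*y)/3.
Apply parts 3 times (tabular method): alternate signs, differentiate u down to 0, integrate dv up.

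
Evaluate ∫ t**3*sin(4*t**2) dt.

Let u = t², du = 2t dt; rewrite as (1/2)∫ u^1·sin(4u) du.
Now integrate by parts 1 time.

-t**2*cos(4*t**2)/8 + sin(4*t**2)/32 + C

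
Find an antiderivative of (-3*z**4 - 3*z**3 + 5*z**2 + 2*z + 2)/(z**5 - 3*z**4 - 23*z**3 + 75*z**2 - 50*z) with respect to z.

-log(z)/25 - 2113*log(z - 5)/600 + 23*log(z - 2)/21 + log(z - 1)/8 - 461*log(z + 5)/700 + C

Factor the denominator: z*(z - 5)*(z - 2)*(z - 1)*(z + 5).
Partial-fraction decomposition: -461/(700*(z + 5)) + 1/(8*(z - 1)) + 23/(21*(z - 2)) - 2113/(600*(z - 5)) - 1/(25*z).
Integrate each term: A/(z−a) contributes A·log|z−a|.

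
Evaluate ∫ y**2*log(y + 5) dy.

Use integration by parts with u = log(y + 5), dv = y**2 dy.
Then du = 1/(y + 5) dy and v = y**3/3.

y**3*log(y + 5)/3 - y**3/9 + 5*y**2/6 - 25*y/3 + 125*log(y + 5)/3 + C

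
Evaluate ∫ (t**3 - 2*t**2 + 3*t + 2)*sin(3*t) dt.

-t**3*cos(3*t)/3 + t**2*sin(3*t)/3 + 2*t**2*cos(3*t)/3 - 4*t*sin(3*t)/9 - 7*t*cos(3*t)/9 + 7*sin(3*t)/27 - 22*cos(3*t)/27 + C

Use integration by parts with u = t**3 - 2*t**2 + 3*t + 2, dv = sin(3*t) dt, so v = -cos(3*t)/3.
Apply parts 3 times (tabular method): alternate signs, differentiate u down to 0, integrate dv up.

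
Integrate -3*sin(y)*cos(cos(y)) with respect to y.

3*sin(cos(y)) + C

Let u = cos(y), so du = (-sin(y)) dy.
Rewriting, the integral becomes 3·∫ cos(u) du = 3·sin(u).
Substituting back, u = cos(y).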